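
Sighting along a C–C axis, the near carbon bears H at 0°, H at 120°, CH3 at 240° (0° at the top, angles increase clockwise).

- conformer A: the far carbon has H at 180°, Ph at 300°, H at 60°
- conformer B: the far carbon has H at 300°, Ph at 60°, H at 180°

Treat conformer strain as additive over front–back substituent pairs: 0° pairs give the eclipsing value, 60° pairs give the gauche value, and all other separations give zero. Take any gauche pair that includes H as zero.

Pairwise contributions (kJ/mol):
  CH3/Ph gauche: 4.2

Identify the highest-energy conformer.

A (staggered): CH3(240°)/Ph(300°) gauche 4.2 → 4.2 kJ/mol.
B (staggered): no non-H gauche contacts → 0.0 kJ/mol.
A has the highest total (4.2 kJ/mol).

A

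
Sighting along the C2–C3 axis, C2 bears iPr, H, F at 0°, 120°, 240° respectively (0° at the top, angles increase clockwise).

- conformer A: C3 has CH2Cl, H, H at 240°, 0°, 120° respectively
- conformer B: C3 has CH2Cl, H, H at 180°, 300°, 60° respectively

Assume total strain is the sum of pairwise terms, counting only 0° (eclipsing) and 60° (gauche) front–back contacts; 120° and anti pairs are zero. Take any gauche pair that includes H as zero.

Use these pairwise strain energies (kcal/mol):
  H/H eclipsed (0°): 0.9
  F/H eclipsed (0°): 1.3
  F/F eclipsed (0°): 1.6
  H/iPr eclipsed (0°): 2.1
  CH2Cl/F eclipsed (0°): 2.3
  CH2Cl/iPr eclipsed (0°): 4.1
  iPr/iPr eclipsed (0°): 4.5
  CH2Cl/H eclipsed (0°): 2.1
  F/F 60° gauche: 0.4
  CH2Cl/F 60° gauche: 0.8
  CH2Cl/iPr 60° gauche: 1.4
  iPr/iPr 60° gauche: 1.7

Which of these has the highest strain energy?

A (eclipsed): iPr–H eclipsed, H–H eclipsed, F–CH2Cl eclipsed; 2.1 + 0.9 + 2.3 = 5.3 kcal/mol.
B (staggered): F–CH2Cl gauche; 0.8 = 0.8 kcal/mol.
A has the highest total (5.3 kcal/mol).

A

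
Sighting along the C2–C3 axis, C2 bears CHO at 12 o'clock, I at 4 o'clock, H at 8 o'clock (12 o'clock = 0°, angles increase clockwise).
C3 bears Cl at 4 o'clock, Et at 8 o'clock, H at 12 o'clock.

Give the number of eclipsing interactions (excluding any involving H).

Non-H eclipsing pairs: I(120°)/Cl(120°) — 1 interaction.

1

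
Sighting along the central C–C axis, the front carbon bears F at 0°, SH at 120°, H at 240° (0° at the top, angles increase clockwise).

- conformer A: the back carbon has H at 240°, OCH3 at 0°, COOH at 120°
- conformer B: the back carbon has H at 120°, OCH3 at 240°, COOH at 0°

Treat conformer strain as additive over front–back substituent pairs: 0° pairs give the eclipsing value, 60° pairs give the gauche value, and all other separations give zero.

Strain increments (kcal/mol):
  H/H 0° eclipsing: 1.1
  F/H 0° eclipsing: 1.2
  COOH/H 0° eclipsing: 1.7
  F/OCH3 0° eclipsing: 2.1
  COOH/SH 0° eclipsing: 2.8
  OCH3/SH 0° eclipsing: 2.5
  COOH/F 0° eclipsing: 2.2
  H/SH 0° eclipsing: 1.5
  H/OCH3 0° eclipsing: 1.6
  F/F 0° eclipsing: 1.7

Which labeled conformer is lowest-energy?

B

A (eclipsed): F–OCH3 eclipsed, SH–COOH eclipsed, H–H eclipsed; 2.1 + 2.8 + 1.1 = 6.0 kcal/mol.
B (eclipsed): F–COOH eclipsed, SH–H eclipsed, H–OCH3 eclipsed; 2.2 + 1.5 + 1.6 = 5.3 kcal/mol.
B has the lowest total (5.3 kcal/mol).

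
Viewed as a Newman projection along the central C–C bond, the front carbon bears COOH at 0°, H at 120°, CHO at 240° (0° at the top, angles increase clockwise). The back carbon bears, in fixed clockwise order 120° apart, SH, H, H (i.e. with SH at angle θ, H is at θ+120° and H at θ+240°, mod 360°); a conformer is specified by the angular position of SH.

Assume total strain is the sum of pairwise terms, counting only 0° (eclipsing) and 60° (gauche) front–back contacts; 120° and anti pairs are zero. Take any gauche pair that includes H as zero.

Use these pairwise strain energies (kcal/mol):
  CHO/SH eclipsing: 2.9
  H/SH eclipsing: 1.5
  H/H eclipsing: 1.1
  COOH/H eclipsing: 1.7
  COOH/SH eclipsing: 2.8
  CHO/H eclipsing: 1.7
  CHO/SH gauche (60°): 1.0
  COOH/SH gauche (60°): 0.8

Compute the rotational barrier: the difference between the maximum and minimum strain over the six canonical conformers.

SH at 0° is eclipsed. COOH at 0° is eclipsed with SH at 0° (2.8); H at 120° is eclipsed with H at 120° (1.1); CHO at 240° is eclipsed with H at 240° (1.7). Total 5.6 kcal/mol.
SH at 60° is staggered. COOH at 0° is gauche with SH at 60° (0.8). Total 0.8 kcal/mol.
SH at 120° is eclipsed. COOH at 0° is eclipsed with H at 0° (1.7); H at 120° is eclipsed with SH at 120° (1.5); CHO at 240° is eclipsed with H at 240° (1.7). Total 4.9 kcal/mol.
SH at 180° is staggered. CHO at 240° is gauche with SH at 180° (1.0). Total 1.0 kcal/mol.
SH at 240° is eclipsed. COOH at 0° is eclipsed with H at 0° (1.7); H at 120° is eclipsed with H at 120° (1.1); CHO at 240° is eclipsed with SH at 240° (2.9). Total 5.7 kcal/mol.
SH at 300° is staggered. COOH at 0° is gauche with SH at 300° (0.8); CHO at 240° is gauche with SH at 300° (1.0). Total 1.8 kcal/mol.
Max at 240° (5.7 kcal/mol), min at 60° (0.8 kcal/mol); barrier = 4.9 kcal/mol.

4.9 kcal/mol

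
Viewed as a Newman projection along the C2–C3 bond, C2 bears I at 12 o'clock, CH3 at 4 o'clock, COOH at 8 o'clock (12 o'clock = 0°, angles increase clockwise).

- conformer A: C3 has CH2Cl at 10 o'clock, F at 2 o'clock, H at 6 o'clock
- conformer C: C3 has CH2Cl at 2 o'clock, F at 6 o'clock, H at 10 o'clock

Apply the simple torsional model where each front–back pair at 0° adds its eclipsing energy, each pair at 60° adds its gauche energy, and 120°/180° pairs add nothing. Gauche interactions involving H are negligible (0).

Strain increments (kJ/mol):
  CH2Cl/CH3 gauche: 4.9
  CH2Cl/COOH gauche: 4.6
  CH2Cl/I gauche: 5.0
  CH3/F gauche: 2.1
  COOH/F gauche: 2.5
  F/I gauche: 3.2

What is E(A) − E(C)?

+0.4 kJ/mol

A (staggered): I(0°)/CH2Cl(300°) gauche 5.0; I(0°)/F(60°) gauche 3.2; CH3(120°)/F(60°) gauche 2.1; COOH(240°)/CH2Cl(300°) gauche 4.6 → 14.9 kJ/mol.
C (staggered): I(0°)/CH2Cl(60°) gauche 5.0; CH3(120°)/CH2Cl(60°) gauche 4.9; CH3(120°)/F(180°) gauche 2.1; COOH(240°)/F(180°) gauche 2.5 → 14.5 kJ/mol.
E(A) − E(C) = 14.9 − 14.5 = +0.4 kJ/mol.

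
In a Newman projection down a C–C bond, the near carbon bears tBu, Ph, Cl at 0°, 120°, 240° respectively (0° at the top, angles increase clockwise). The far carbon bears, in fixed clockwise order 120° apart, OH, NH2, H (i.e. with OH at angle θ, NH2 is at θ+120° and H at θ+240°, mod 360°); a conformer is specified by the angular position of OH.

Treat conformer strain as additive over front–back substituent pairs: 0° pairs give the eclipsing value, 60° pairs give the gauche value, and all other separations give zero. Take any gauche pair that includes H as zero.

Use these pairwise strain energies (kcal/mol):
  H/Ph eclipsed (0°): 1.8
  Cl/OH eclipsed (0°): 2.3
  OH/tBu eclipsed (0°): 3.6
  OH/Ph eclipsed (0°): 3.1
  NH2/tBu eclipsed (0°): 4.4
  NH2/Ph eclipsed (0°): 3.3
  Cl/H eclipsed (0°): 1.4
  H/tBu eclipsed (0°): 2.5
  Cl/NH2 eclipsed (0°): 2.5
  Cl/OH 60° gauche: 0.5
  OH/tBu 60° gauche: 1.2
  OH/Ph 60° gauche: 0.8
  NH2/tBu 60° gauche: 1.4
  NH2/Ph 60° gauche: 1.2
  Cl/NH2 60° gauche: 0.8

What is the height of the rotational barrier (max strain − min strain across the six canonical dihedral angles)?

OH at 0° (eclipsed): tBu–OH eclipsed, Ph–NH2 eclipsed, Cl–H eclipsed; 3.6 + 3.3 + 1.4 = 8.3 kcal/mol.
OH at 60° (staggered): tBu–OH gauche, Ph–OH gauche, Ph–NH2 gauche, Cl–NH2 gauche; 1.2 + 0.8 + 1.2 + 0.8 = 4.0 kcal/mol.
OH at 120° (eclipsed): tBu–H eclipsed, Ph–OH eclipsed, Cl–NH2 eclipsed; 2.5 + 3.1 + 2.5 = 8.1 kcal/mol.
OH at 180° (staggered): tBu–NH2 gauche, Ph–OH gauche, Cl–OH gauche, Cl–NH2 gauche; 1.4 + 0.8 + 0.5 + 0.8 = 3.5 kcal/mol.
OH at 240° (eclipsed): tBu–NH2 eclipsed, Ph–H eclipsed, Cl–OH eclipsed; 4.4 + 1.8 + 2.3 = 8.5 kcal/mol.
OH at 300° (staggered): tBu–OH gauche, tBu–NH2 gauche, Ph–NH2 gauche, Cl–OH gauche; 1.2 + 1.4 + 1.2 + 0.5 = 4.3 kcal/mol.
Max at 240° (8.5 kcal/mol), min at 180° (3.5 kcal/mol); barrier = 5.0 kcal/mol.

5.0 kcal/mol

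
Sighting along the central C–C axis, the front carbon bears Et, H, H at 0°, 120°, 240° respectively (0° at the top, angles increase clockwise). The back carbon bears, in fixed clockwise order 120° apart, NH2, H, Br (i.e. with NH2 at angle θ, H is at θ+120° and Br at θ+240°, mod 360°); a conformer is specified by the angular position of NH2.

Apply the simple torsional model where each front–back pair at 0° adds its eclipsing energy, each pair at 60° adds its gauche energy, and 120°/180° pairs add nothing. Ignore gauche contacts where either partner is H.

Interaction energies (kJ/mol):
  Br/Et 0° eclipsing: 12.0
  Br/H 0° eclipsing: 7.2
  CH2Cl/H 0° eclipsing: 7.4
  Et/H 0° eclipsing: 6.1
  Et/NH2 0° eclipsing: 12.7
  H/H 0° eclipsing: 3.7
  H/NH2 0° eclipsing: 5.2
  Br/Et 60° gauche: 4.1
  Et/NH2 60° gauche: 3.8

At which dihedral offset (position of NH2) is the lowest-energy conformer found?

NH2 at 0° (eclipsed): Et–NH2 eclipsed, H–H eclipsed, H–Br eclipsed; 12.7 + 3.7 + 7.2 = 23.6 kJ/mol.
NH2 at 60° (staggered): Et–NH2 gauche, Et–Br gauche; 3.8 + 4.1 = 7.9 kJ/mol.
NH2 at 120° (eclipsed): Et–Br eclipsed, H–NH2 eclipsed, H–H eclipsed; 12.0 + 5.2 + 3.7 = 20.9 kJ/mol.
NH2 at 180° (staggered): Et–Br gauche; 4.1 = 4.1 kJ/mol.
NH2 at 240° (eclipsed): Et–H eclipsed, H–Br eclipsed, H–NH2 eclipsed; 6.1 + 7.2 + 5.2 = 18.5 kJ/mol.
NH2 at 300° (staggered): Et–NH2 gauche; 3.8 = 3.8 kJ/mol.
The minimum (3.8 kJ/mol) occurs with NH2 at 300°.

300°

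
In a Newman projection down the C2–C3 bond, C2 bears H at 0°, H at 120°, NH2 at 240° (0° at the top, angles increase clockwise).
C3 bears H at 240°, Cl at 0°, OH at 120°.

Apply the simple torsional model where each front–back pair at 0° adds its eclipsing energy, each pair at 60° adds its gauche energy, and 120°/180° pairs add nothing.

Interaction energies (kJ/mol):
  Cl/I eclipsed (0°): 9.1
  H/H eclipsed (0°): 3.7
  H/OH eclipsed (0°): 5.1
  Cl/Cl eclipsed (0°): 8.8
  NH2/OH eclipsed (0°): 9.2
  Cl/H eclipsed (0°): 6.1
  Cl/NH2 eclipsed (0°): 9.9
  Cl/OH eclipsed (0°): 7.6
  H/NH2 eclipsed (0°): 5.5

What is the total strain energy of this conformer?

This conformer (eclipsed): H(0°)/Cl(0°) eclipsed 6.1; H(120°)/OH(120°) eclipsed 5.1; NH2(240°)/H(240°) eclipsed 5.5 → 16.7 kJ/mol.

16.7 kJ/mol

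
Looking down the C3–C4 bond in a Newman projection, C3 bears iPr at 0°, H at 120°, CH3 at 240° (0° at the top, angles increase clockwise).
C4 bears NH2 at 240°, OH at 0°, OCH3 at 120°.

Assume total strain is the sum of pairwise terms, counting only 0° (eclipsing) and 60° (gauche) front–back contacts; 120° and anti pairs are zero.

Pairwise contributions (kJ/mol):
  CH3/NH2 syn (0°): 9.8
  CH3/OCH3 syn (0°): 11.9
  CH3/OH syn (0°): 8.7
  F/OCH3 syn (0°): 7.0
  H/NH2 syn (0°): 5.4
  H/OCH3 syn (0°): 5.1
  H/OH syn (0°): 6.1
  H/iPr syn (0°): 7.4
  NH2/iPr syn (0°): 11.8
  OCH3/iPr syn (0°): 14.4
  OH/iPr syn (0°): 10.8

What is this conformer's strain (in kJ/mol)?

25.7 kJ/mol

This conformer (eclipsed): iPr(0°)/OH(0°) eclipsed 10.8; H(120°)/OCH3(120°) eclipsed 5.1; CH3(240°)/NH2(240°) eclipsed 9.8 → 25.7 kJ/mol.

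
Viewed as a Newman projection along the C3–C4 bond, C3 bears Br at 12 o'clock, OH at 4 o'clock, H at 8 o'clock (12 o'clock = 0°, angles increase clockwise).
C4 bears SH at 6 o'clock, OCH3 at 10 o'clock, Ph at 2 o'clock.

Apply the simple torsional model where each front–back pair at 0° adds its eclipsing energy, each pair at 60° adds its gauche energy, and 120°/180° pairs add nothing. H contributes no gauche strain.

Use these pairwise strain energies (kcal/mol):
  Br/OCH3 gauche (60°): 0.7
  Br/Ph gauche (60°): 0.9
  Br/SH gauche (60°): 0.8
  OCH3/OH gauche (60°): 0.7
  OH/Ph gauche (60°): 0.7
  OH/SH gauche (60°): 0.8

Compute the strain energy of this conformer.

This conformer (staggered): Br(0°)/OCH3(300°) gauche 0.7; Br(0°)/Ph(60°) gauche 0.9; OH(120°)/SH(180°) gauche 0.8; OH(120°)/Ph(60°) gauche 0.7 → 3.1 kcal/mol.

3.1 kcal/mol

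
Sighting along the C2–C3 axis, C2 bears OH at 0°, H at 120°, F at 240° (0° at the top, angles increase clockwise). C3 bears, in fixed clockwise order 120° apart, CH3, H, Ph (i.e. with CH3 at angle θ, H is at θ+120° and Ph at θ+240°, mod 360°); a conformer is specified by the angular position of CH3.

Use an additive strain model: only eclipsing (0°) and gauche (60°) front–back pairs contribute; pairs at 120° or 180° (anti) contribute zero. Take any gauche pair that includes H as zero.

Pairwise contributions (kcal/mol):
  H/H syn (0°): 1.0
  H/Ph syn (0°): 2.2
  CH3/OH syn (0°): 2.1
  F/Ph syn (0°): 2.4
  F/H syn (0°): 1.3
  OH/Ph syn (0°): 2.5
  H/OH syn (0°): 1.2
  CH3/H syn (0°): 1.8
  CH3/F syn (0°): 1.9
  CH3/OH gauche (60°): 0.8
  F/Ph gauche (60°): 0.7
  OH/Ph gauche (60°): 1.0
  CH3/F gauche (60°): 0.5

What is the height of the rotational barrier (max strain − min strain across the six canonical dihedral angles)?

4.1 kcal/mol

CH3 at 0° (eclipsed): OH–CH3 eclipsed, H–H eclipsed, F–Ph eclipsed; 2.1 + 1.0 + 2.4 = 5.5 kcal/mol.
CH3 at 60° (staggered): OH–CH3 gauche, OH–Ph gauche, F–Ph gauche; 0.8 + 1.0 + 0.7 = 2.5 kcal/mol.
CH3 at 120° (eclipsed): OH–Ph eclipsed, H–CH3 eclipsed, F–H eclipsed; 2.5 + 1.8 + 1.3 = 5.6 kcal/mol.
CH3 at 180° (staggered): OH–Ph gauche, F–CH3 gauche; 1.0 + 0.5 = 1.5 kcal/mol.
CH3 at 240° (eclipsed): OH–H eclipsed, H–Ph eclipsed, F–CH3 eclipsed; 1.2 + 2.2 + 1.9 = 5.3 kcal/mol.
CH3 at 300° (staggered): OH–CH3 gauche, F–CH3 gauche, F–Ph gauche; 0.8 + 0.5 + 0.7 = 2.0 kcal/mol.
Max at 120° (5.6 kcal/mol), min at 180° (1.5 kcal/mol); barrier = 4.1 kcal/mol.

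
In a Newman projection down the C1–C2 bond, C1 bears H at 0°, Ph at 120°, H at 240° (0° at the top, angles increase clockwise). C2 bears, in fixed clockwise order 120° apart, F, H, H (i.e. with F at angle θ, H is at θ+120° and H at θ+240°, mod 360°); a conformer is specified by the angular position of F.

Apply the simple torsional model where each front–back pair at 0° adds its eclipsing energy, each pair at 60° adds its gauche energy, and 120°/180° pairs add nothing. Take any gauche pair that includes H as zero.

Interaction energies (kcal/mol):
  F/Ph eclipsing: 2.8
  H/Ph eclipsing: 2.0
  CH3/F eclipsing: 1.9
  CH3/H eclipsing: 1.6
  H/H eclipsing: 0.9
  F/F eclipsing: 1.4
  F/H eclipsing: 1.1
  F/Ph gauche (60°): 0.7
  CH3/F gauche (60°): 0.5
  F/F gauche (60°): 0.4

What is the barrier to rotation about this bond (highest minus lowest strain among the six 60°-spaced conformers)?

F at 0° (eclipsed): H(0°)/F(0°) eclipsed 1.1; Ph(120°)/H(120°) eclipsed 2.0; H(240°)/H(240°) eclipsed 0.9 → 4.0 kcal/mol.
F at 60° (staggered): Ph(120°)/F(60°) gauche 0.7 → 0.7 kcal/mol.
F at 120° (eclipsed): H(0°)/H(0°) eclipsed 0.9; Ph(120°)/F(120°) eclipsed 2.8; H(240°)/H(240°) eclipsed 0.9 → 4.6 kcal/mol.
F at 180° (staggered): Ph(120°)/F(180°) gauche 0.7 → 0.7 kcal/mol.
F at 240° (eclipsed): H(0°)/H(0°) eclipsed 0.9; Ph(120°)/H(120°) eclipsed 2.0; H(240°)/F(240°) eclipsed 1.1 → 4.0 kcal/mol.
F at 300° (staggered): no non-H gauche contacts → 0.0 kcal/mol.
Max at 120° (4.6 kcal/mol), min at 300° (0.0 kcal/mol); barrier = 4.6 kcal/mol.

4.6 kcal/mol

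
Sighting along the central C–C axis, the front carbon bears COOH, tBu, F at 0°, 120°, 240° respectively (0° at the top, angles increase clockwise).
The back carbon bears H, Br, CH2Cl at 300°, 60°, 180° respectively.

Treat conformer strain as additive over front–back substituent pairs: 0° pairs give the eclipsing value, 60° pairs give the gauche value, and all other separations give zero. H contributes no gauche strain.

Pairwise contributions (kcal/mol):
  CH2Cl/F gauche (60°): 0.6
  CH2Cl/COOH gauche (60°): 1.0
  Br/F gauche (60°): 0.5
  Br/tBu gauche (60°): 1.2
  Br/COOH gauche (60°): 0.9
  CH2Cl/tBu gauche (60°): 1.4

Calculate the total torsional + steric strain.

This conformer (staggered): COOH(0°)/Br(60°) gauche 0.9; tBu(120°)/Br(60°) gauche 1.2; tBu(120°)/CH2Cl(180°) gauche 1.4; F(240°)/CH2Cl(180°) gauche 0.6 → 4.1 kcal/mol.

4.1 kcal/mol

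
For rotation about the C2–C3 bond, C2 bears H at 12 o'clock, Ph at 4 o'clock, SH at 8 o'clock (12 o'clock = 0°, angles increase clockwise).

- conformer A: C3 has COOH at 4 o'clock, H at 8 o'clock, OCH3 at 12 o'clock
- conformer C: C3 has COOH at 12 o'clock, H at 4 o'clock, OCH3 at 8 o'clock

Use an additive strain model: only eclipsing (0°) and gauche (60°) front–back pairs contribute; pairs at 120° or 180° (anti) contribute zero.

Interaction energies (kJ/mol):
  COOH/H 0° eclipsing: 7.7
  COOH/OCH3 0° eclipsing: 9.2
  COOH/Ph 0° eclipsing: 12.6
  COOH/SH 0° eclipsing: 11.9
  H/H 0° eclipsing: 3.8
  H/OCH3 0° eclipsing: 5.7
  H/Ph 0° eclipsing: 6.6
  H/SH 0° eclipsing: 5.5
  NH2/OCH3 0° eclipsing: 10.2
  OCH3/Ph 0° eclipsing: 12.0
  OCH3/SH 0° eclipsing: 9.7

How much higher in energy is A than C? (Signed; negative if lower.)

A (eclipsed): H(0°)/OCH3(0°) eclipsed 5.7; Ph(120°)/COOH(120°) eclipsed 12.6; SH(240°)/H(240°) eclipsed 5.5 → 23.8 kJ/mol.
C (eclipsed): H(0°)/COOH(0°) eclipsed 7.7; Ph(120°)/H(120°) eclipsed 6.6; SH(240°)/OCH3(240°) eclipsed 9.7 → 24.0 kJ/mol.
E(A) − E(C) = 23.8 − 24.0 = -0.2 kJ/mol.

-0.2 kJ/mol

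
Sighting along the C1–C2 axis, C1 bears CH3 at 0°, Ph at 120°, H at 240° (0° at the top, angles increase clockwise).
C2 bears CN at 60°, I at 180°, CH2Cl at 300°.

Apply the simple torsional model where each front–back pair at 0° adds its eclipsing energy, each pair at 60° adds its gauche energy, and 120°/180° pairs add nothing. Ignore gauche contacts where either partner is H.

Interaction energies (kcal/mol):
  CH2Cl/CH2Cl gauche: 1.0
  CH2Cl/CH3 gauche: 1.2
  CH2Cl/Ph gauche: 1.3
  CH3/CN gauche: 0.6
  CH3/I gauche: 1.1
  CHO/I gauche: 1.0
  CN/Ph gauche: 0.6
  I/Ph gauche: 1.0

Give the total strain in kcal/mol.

3.4 kcal/mol

This conformer (staggered): CH3–CN gauche, CH3–CH2Cl gauche, Ph–CN gauche, Ph–I gauche; 0.6 + 1.2 + 0.6 + 1.0 = 3.4 kcal/mol.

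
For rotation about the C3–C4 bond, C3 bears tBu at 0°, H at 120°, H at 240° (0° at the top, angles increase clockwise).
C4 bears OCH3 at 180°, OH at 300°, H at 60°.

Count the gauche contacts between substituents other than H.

1

Non-H gauche pairs: tBu(0°)/OH(300°) — 1 interaction.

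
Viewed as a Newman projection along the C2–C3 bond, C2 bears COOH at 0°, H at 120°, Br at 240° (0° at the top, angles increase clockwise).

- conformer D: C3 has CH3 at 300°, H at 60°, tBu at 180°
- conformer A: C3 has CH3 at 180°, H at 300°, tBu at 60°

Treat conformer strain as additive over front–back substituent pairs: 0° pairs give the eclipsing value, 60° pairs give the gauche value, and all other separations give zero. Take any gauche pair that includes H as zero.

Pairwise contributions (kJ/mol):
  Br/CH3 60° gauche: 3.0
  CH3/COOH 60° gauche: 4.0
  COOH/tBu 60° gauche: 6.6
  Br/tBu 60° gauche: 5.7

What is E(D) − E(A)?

D (staggered): COOH(0°)/CH3(300°) gauche 4.0; Br(240°)/CH3(300°) gauche 3.0; Br(240°)/tBu(180°) gauche 5.7 → 12.7 kJ/mol.
A (staggered): COOH(0°)/tBu(60°) gauche 6.6; Br(240°)/CH3(180°) gauche 3.0 → 9.6 kJ/mol.
E(D) − E(A) = 12.7 − 9.6 = +3.1 kJ/mol.

+3.1 kJ/mol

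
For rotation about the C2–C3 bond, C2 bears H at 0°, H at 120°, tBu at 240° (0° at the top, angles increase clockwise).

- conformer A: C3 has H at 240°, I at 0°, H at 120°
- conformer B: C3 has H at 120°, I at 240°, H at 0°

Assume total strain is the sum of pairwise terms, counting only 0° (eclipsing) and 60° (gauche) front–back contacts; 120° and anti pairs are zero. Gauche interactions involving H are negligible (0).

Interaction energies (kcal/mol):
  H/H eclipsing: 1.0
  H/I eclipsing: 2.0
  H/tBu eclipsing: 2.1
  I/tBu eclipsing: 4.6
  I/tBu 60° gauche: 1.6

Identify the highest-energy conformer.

B

A (eclipsed): H–I eclipsed, H–H eclipsed, tBu–H eclipsed; 2.0 + 1.0 + 2.1 = 5.1 kcal/mol.
B (eclipsed): H–H eclipsed, H–H eclipsed, tBu–I eclipsed; 1.0 + 1.0 + 4.6 = 6.6 kcal/mol.
B has the highest total (6.6 kcal/mol).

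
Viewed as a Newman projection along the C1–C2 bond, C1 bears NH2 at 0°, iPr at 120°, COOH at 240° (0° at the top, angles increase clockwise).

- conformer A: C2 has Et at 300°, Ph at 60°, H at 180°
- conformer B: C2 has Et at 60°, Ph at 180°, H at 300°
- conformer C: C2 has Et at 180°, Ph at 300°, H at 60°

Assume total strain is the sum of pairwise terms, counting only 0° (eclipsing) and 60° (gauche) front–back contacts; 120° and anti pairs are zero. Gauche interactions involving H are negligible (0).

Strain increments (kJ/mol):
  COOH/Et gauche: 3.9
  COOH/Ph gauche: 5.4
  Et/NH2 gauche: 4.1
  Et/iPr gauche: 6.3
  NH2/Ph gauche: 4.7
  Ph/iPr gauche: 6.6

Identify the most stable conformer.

A (staggered): NH2(0°)/Et(300°) gauche 4.1; NH2(0°)/Ph(60°) gauche 4.7; iPr(120°)/Ph(60°) gauche 6.6; COOH(240°)/Et(300°) gauche 3.9 → 19.3 kJ/mol.
B (staggered): NH2(0°)/Et(60°) gauche 4.1; iPr(120°)/Et(60°) gauche 6.3; iPr(120°)/Ph(180°) gauche 6.6; COOH(240°)/Ph(180°) gauche 5.4 → 22.4 kJ/mol.
C (staggered): NH2(0°)/Ph(300°) gauche 4.7; iPr(120°)/Et(180°) gauche 6.3; COOH(240°)/Et(180°) gauche 3.9; COOH(240°)/Ph(300°) gauche 5.4 → 20.3 kJ/mol.
A has the lowest total (19.3 kJ/mol).

A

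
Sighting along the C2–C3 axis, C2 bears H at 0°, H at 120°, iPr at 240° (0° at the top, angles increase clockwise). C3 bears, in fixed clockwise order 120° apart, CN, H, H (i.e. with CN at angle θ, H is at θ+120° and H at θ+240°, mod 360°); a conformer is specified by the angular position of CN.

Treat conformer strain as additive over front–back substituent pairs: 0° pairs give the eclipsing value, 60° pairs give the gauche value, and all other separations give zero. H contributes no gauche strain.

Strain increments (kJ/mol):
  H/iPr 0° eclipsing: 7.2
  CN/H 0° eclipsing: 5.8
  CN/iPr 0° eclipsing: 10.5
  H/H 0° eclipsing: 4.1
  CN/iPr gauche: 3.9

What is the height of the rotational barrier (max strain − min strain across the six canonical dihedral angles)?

CN at 0° (eclipsed): H(0°)/CN(0°) eclipsed 5.8; H(120°)/H(120°) eclipsed 4.1; iPr(240°)/H(240°) eclipsed 7.2 → 17.1 kJ/mol.
CN at 60° (staggered): no non-H gauche contacts → 0.0 kJ/mol.
CN at 120° (eclipsed): H(0°)/H(0°) eclipsed 4.1; H(120°)/CN(120°) eclipsed 5.8; iPr(240°)/H(240°) eclipsed 7.2 → 17.1 kJ/mol.
CN at 180° (staggered): iPr(240°)/CN(180°) gauche 3.9 → 3.9 kJ/mol.
CN at 240° (eclipsed): H(0°)/H(0°) eclipsed 4.1; H(120°)/H(120°) eclipsed 4.1; iPr(240°)/CN(240°) eclipsed 10.5 → 18.7 kJ/mol.
CN at 300° (staggered): iPr(240°)/CN(300°) gauche 3.9 → 3.9 kJ/mol.
Max at 240° (18.7 kJ/mol), min at 60° (0.0 kJ/mol); barrier = 18.7 kJ/mol.

18.7 kJ/mol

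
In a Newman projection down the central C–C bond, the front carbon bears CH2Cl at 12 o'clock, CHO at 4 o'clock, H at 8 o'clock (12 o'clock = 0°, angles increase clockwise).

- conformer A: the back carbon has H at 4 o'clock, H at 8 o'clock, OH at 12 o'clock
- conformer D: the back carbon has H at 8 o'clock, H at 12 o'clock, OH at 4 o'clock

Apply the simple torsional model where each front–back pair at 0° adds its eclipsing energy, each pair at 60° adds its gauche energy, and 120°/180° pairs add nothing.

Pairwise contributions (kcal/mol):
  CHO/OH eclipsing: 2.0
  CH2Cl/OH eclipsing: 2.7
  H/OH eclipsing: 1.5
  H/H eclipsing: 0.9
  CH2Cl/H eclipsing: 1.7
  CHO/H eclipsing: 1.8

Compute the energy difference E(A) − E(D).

+0.8 kcal/mol

A (eclipsed): CH2Cl(0°)/OH(0°) eclipsed 2.7; CHO(120°)/H(120°) eclipsed 1.8; H(240°)/H(240°) eclipsed 0.9 → 5.4 kcal/mol.
D (eclipsed): CH2Cl(0°)/H(0°) eclipsed 1.7; CHO(120°)/OH(120°) eclipsed 2.0; H(240°)/H(240°) eclipsed 0.9 → 4.6 kcal/mol.
E(A) − E(D) = 5.4 − 4.6 = +0.8 kcal/mol.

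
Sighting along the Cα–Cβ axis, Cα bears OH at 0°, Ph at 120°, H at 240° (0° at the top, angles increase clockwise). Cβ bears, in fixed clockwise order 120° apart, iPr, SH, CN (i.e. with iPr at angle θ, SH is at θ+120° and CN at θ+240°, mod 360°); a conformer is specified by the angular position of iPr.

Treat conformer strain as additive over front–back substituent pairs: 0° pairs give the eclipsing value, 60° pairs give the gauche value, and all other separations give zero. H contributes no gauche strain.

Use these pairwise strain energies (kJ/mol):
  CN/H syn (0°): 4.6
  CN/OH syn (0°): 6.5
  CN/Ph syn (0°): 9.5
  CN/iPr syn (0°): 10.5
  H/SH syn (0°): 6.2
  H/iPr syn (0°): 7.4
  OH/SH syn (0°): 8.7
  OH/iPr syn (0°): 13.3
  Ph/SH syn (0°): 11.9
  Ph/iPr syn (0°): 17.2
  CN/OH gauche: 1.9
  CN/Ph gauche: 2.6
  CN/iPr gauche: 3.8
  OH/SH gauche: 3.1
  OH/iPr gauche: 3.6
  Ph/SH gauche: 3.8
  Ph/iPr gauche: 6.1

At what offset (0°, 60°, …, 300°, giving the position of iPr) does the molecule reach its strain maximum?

120°

iPr at 0° (eclipsed): OH–iPr eclipsed, Ph–SH eclipsed, H–CN eclipsed; 13.3 + 11.9 + 4.6 = 29.8 kJ/mol.
iPr at 60° (staggered): OH–iPr gauche, OH–CN gauche, Ph–iPr gauche, Ph–SH gauche; 3.6 + 1.9 + 6.1 + 3.8 = 15.4 kJ/mol.
iPr at 120° (eclipsed): OH–CN eclipsed, Ph–iPr eclipsed, H–SH eclipsed; 6.5 + 17.2 + 6.2 = 29.9 kJ/mol.
iPr at 180° (staggered): OH–SH gauche, OH–CN gauche, Ph–iPr gauche, Ph–CN gauche; 3.1 + 1.9 + 6.1 + 2.6 = 13.7 kJ/mol.
iPr at 240° (eclipsed): OH–SH eclipsed, Ph–CN eclipsed, H–iPr eclipsed; 8.7 + 9.5 + 7.4 = 25.6 kJ/mol.
iPr at 300° (staggered): OH–iPr gauche, OH–SH gauche, Ph–SH gauche, Ph–CN gauche; 3.6 + 3.1 + 3.8 + 2.6 = 13.1 kJ/mol.
The maximum (29.9 kJ/mol) occurs with iPr at 120°.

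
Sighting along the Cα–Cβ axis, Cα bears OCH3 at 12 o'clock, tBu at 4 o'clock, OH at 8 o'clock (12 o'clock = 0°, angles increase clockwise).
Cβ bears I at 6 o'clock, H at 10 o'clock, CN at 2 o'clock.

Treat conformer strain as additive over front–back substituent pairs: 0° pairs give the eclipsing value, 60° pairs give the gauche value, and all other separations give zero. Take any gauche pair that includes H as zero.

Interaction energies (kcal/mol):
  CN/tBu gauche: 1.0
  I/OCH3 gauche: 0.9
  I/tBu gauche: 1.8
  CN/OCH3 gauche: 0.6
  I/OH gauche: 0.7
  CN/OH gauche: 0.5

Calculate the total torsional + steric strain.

4.1 kcal/mol

This conformer (staggered): OCH3–CN gauche, tBu–I gauche, tBu–CN gauche, OH–I gauche; 0.6 + 1.8 + 1.0 + 0.7 = 4.1 kcal/mol.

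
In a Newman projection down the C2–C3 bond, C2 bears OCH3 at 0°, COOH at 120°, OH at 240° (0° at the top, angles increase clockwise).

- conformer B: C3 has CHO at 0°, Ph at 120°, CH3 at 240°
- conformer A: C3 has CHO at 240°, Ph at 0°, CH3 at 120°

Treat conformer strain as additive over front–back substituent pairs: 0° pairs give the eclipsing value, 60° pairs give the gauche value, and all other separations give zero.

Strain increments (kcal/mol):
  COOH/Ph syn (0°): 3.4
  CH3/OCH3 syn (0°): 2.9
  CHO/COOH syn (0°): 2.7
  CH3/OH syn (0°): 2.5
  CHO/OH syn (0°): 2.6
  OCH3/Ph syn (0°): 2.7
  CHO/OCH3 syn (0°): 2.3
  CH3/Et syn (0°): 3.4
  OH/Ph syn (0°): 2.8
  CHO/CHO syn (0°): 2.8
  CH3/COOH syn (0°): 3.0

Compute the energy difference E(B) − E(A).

-0.1 kcal/mol

B (eclipsed): OCH3–CHO eclipsed, COOH–Ph eclipsed, OH–CH3 eclipsed; 2.3 + 3.4 + 2.5 = 8.2 kcal/mol.
A (eclipsed): OCH3–Ph eclipsed, COOH–CH3 eclipsed, OH–CHO eclipsed; 2.7 + 3.0 + 2.6 = 8.3 kcal/mol.
E(B) − E(A) = 8.2 − 8.3 = -0.1 kcal/mol.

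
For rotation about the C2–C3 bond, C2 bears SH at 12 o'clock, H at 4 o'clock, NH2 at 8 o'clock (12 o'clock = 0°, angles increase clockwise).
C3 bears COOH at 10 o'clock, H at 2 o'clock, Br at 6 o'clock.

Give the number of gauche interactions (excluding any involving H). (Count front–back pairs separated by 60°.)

3

Non-H gauche pairs: SH(0°)/COOH(300°); NH2(240°)/COOH(300°); NH2(240°)/Br(180°) — 3 interactions.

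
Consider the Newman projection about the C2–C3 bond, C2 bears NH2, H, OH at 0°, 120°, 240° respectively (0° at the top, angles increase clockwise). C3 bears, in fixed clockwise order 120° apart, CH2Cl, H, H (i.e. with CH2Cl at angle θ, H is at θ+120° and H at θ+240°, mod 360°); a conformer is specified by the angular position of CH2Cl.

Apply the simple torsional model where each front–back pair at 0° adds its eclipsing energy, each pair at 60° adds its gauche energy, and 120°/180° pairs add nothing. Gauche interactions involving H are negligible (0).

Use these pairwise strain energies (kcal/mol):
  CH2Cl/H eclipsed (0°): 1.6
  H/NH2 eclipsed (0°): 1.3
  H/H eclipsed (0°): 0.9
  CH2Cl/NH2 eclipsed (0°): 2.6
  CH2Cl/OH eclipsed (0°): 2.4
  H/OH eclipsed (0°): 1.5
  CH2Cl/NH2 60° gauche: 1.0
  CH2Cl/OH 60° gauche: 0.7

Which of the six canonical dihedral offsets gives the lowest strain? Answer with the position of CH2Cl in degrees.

CH2Cl at 0° (eclipsed): NH2–CH2Cl eclipsed, H–H eclipsed, OH–H eclipsed; 2.6 + 0.9 + 1.5 = 5.0 kcal/mol.
CH2Cl at 60° (staggered): NH2–CH2Cl gauche; 1.0 = 1.0 kcal/mol.
CH2Cl at 120° (eclipsed): NH2–H eclipsed, H–CH2Cl eclipsed, OH–H eclipsed; 1.3 + 1.6 + 1.5 = 4.4 kcal/mol.
CH2Cl at 180° (staggered): OH–CH2Cl gauche; 0.7 = 0.7 kcal/mol.
CH2Cl at 240° (eclipsed): NH2–H eclipsed, H–H eclipsed, OH–CH2Cl eclipsed; 1.3 + 0.9 + 2.4 = 4.6 kcal/mol.
CH2Cl at 300° (staggered): NH2–CH2Cl gauche, OH–CH2Cl gauche; 1.0 + 0.7 = 1.7 kcal/mol.
The minimum (0.7 kcal/mol) occurs with CH2Cl at 180°.

180°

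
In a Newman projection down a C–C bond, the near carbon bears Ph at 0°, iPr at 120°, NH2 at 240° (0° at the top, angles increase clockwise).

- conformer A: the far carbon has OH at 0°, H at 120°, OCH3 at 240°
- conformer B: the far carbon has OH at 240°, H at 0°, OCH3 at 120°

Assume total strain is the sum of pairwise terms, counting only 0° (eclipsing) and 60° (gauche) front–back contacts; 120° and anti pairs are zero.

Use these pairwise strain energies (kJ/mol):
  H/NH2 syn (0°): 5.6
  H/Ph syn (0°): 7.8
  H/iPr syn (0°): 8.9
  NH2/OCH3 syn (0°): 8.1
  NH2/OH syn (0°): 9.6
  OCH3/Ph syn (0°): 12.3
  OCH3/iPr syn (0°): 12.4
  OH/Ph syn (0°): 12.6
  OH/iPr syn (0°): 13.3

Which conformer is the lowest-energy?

A

A (eclipsed): Ph(0°)/OH(0°) eclipsed 12.6; iPr(120°)/H(120°) eclipsed 8.9; NH2(240°)/OCH3(240°) eclipsed 8.1 → 29.6 kJ/mol.
B (eclipsed): Ph(0°)/H(0°) eclipsed 7.8; iPr(120°)/OCH3(120°) eclipsed 12.4; NH2(240°)/OH(240°) eclipsed 9.6 → 29.8 kJ/mol.
A has the lowest total (29.6 kJ/mol).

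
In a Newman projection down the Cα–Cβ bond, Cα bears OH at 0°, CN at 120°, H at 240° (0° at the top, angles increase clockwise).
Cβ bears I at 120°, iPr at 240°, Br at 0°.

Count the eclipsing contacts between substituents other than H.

Non-H eclipsing pairs: OH(0°)/Br(0°); CN(120°)/I(120°) — 2 interactions.

2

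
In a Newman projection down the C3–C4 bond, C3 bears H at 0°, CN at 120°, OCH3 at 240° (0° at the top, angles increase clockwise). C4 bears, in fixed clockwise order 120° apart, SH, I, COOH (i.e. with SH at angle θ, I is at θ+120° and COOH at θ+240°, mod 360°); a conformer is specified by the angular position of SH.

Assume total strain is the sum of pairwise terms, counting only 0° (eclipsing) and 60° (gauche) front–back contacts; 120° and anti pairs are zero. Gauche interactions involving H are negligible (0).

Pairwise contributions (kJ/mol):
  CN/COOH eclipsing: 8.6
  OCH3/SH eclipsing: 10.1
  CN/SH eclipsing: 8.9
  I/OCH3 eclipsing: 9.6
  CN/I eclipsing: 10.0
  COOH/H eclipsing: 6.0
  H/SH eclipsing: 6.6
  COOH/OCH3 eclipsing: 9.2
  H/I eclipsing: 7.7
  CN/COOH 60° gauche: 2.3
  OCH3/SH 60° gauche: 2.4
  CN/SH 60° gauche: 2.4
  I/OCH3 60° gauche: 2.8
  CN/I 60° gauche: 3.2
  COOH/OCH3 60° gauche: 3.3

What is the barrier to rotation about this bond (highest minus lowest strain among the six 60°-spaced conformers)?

SH at 0° (eclipsed): H–SH eclipsed, CN–I eclipsed, OCH3–COOH eclipsed; 6.6 + 10.0 + 9.2 = 25.8 kJ/mol.
SH at 60° (staggered): CN–SH gauche, CN–I gauche, OCH3–I gauche, OCH3–COOH gauche; 2.4 + 3.2 + 2.8 + 3.3 = 11.7 kJ/mol.
SH at 120° (eclipsed): H–COOH eclipsed, CN–SH eclipsed, OCH3–I eclipsed; 6.0 + 8.9 + 9.6 = 24.5 kJ/mol.
SH at 180° (staggered): CN–SH gauche, CN–COOH gauche, OCH3–SH gauche, OCH3–I gauche; 2.4 + 2.3 + 2.4 + 2.8 = 9.9 kJ/mol.
SH at 240° (eclipsed): H–I eclipsed, CN–COOH eclipsed, OCH3–SH eclipsed; 7.7 + 8.6 + 10.1 = 26.4 kJ/mol.
SH at 300° (staggered): CN–I gauche, CN–COOH gauche, OCH3–SH gauche, OCH3–COOH gauche; 3.2 + 2.3 + 2.4 + 3.3 = 11.2 kJ/mol.
Max at 240° (26.4 kJ/mol), min at 180° (9.9 kJ/mol); barrier = 16.5 kJ/mol.

16.5 kJ/mol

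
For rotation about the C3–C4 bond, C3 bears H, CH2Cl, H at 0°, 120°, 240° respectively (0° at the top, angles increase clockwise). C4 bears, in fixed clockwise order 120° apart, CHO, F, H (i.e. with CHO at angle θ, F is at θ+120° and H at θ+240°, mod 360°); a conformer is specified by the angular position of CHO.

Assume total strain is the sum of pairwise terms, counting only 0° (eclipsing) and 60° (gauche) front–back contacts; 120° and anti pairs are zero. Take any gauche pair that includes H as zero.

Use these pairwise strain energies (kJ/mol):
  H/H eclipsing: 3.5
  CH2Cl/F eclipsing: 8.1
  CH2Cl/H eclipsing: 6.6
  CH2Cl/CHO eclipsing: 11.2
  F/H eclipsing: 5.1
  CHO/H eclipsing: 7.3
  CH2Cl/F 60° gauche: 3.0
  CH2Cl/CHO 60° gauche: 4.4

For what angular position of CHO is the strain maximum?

CHO at 0° (eclipsed): H(0°)/CHO(0°) eclipsed 7.3; CH2Cl(120°)/F(120°) eclipsed 8.1; H(240°)/H(240°) eclipsed 3.5 → 18.9 kJ/mol.
CHO at 60° (staggered): CH2Cl(120°)/CHO(60°) gauche 4.4; CH2Cl(120°)/F(180°) gauche 3.0 → 7.4 kJ/mol.
CHO at 120° (eclipsed): H(0°)/H(0°) eclipsed 3.5; CH2Cl(120°)/CHO(120°) eclipsed 11.2; H(240°)/F(240°) eclipsed 5.1 → 19.8 kJ/mol.
CHO at 180° (staggered): CH2Cl(120°)/CHO(180°) gauche 4.4 → 4.4 kJ/mol.
CHO at 240° (eclipsed): H(0°)/F(0°) eclipsed 5.1; CH2Cl(120°)/H(120°) eclipsed 6.6; H(240°)/CHO(240°) eclipsed 7.3 → 19.0 kJ/mol.
CHO at 300° (staggered): CH2Cl(120°)/F(60°) gauche 3.0 → 3.0 kJ/mol.
The maximum (19.8 kJ/mol) occurs with CHO at 120°.

120°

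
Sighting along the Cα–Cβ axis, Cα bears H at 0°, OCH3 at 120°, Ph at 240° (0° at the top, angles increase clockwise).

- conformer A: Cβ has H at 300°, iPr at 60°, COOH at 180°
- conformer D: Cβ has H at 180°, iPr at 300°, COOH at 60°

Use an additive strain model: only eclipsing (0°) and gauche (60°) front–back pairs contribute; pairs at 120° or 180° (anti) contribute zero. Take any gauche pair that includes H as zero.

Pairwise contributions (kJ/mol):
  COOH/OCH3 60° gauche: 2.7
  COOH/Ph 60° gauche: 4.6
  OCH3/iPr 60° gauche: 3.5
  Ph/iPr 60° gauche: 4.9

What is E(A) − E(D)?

+3.2 kJ/mol

A (staggered): OCH3(120°)/iPr(60°) gauche 3.5; OCH3(120°)/COOH(180°) gauche 2.7; Ph(240°)/COOH(180°) gauche 4.6 → 10.8 kJ/mol.
D (staggered): OCH3(120°)/COOH(60°) gauche 2.7; Ph(240°)/iPr(300°) gauche 4.9 → 7.6 kJ/mol.
E(A) − E(D) = 10.8 − 7.6 = +3.2 kJ/mol.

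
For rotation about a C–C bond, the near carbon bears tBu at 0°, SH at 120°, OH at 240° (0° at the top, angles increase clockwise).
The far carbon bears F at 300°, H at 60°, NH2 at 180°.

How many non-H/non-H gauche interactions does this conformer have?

4

Non-H gauche pairs: tBu(0°)/F(300°); SH(120°)/NH2(180°); OH(240°)/F(300°); OH(240°)/NH2(180°) — 4 interactions.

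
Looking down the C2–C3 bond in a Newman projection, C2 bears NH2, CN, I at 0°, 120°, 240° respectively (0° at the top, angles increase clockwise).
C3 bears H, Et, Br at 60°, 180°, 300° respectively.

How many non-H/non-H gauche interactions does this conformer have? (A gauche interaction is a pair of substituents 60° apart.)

4

Non-H gauche pairs: NH2(0°)/Br(300°); CN(120°)/Et(180°); I(240°)/Et(180°); I(240°)/Br(300°) — 4 interactions.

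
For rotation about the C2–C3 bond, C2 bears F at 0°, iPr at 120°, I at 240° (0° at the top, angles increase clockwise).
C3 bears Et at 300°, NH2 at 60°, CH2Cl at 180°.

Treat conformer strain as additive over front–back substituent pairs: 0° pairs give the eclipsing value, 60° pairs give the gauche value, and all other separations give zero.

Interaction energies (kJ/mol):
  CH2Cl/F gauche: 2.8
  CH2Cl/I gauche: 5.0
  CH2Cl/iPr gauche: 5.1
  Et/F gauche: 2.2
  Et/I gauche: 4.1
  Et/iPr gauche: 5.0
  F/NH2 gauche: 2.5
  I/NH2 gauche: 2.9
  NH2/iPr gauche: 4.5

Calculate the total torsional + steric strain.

23.4 kJ/mol

This conformer (staggered): F(0°)/Et(300°) gauche 2.2; F(0°)/NH2(60°) gauche 2.5; iPr(120°)/NH2(60°) gauche 4.5; iPr(120°)/CH2Cl(180°) gauche 5.1; I(240°)/Et(300°) gauche 4.1; I(240°)/CH2Cl(180°) gauche 5.0 → 23.4 kJ/mol.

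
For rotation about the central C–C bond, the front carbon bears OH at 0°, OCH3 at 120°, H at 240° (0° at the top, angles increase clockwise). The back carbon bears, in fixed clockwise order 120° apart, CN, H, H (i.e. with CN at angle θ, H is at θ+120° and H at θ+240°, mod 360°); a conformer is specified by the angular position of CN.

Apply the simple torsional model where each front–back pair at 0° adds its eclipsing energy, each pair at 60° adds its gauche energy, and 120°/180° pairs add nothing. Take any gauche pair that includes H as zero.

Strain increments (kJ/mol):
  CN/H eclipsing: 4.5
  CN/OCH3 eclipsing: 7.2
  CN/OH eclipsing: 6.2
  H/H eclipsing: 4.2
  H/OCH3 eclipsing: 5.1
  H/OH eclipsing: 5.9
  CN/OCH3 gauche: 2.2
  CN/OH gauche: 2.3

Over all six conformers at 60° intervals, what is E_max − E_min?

15.1 kJ/mol

CN at 0° (eclipsed): OH–CN eclipsed, OCH3–H eclipsed, H–H eclipsed; 6.2 + 5.1 + 4.2 = 15.5 kJ/mol.
CN at 60° (staggered): OH–CN gauche, OCH3–CN gauche; 2.3 + 2.2 = 4.5 kJ/mol.
CN at 120° (eclipsed): OH–H eclipsed, OCH3–CN eclipsed, H–H eclipsed; 5.9 + 7.2 + 4.2 = 17.3 kJ/mol.
CN at 180° (staggered): OCH3–CN gauche; 2.2 = 2.2 kJ/mol.
CN at 240° (eclipsed): OH–H eclipsed, OCH3–H eclipsed, H–CN eclipsed; 5.9 + 5.1 + 4.5 = 15.5 kJ/mol.
CN at 300° (staggered): OH–CN gauche; 2.3 = 2.3 kJ/mol.
Max at 120° (17.3 kJ/mol), min at 180° (2.2 kJ/mol); barrier = 15.1 kJ/mol.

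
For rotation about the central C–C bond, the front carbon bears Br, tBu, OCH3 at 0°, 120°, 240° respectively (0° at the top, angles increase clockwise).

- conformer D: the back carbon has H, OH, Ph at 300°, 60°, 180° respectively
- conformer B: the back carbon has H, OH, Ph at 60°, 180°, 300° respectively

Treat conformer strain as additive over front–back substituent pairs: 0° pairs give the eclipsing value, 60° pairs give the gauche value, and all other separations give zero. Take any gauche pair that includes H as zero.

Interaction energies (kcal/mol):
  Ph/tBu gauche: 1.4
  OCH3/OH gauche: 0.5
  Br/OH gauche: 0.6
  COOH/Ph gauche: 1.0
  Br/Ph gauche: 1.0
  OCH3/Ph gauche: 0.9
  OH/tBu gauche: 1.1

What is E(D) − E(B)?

D (staggered): Br(0°)/OH(60°) gauche 0.6; tBu(120°)/OH(60°) gauche 1.1; tBu(120°)/Ph(180°) gauche 1.4; OCH3(240°)/Ph(180°) gauche 0.9 → 4.0 kcal/mol.
B (staggered): Br(0°)/Ph(300°) gauche 1.0; tBu(120°)/OH(180°) gauche 1.1; OCH3(240°)/OH(180°) gauche 0.5; OCH3(240°)/Ph(300°) gauche 0.9 → 3.5 kcal/mol.
E(D) − E(B) = 4.0 − 3.5 = +0.5 kcal/mol.

+0.5 kcal/mol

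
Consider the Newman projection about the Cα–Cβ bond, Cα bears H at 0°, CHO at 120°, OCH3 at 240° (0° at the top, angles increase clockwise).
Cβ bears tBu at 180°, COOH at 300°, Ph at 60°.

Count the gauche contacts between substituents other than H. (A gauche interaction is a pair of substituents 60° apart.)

Non-H gauche pairs: CHO(120°)/tBu(180°); CHO(120°)/Ph(60°); OCH3(240°)/tBu(180°); OCH3(240°)/COOH(300°) — 4 interactions.

4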